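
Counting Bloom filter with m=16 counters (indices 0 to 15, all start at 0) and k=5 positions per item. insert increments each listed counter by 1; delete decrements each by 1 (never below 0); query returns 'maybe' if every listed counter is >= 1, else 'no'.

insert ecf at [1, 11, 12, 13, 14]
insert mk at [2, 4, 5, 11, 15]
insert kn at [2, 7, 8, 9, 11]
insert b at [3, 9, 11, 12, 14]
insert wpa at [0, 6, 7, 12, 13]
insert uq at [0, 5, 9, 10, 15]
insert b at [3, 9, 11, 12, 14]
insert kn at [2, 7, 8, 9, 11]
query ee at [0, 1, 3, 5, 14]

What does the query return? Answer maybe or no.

Answer: maybe

Derivation:
Step 1: insert ecf at [1, 11, 12, 13, 14] -> counters=[0,1,0,0,0,0,0,0,0,0,0,1,1,1,1,0]
Step 2: insert mk at [2, 4, 5, 11, 15] -> counters=[0,1,1,0,1,1,0,0,0,0,0,2,1,1,1,1]
Step 3: insert kn at [2, 7, 8, 9, 11] -> counters=[0,1,2,0,1,1,0,1,1,1,0,3,1,1,1,1]
Step 4: insert b at [3, 9, 11, 12, 14] -> counters=[0,1,2,1,1,1,0,1,1,2,0,4,2,1,2,1]
Step 5: insert wpa at [0, 6, 7, 12, 13] -> counters=[1,1,2,1,1,1,1,2,1,2,0,4,3,2,2,1]
Step 6: insert uq at [0, 5, 9, 10, 15] -> counters=[2,1,2,1,1,2,1,2,1,3,1,4,3,2,2,2]
Step 7: insert b at [3, 9, 11, 12, 14] -> counters=[2,1,2,2,1,2,1,2,1,4,1,5,4,2,3,2]
Step 8: insert kn at [2, 7, 8, 9, 11] -> counters=[2,1,3,2,1,2,1,3,2,5,1,6,4,2,3,2]
Query ee: check counters[0]=2 counters[1]=1 counters[3]=2 counters[5]=2 counters[14]=3 -> maybe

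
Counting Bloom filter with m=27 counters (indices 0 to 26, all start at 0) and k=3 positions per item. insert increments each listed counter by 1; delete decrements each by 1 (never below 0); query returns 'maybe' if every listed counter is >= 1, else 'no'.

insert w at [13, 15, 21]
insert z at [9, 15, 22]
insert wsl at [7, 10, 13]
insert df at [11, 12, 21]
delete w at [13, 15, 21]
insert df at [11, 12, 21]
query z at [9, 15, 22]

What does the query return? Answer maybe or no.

Step 1: insert w at [13, 15, 21] -> counters=[0,0,0,0,0,0,0,0,0,0,0,0,0,1,0,1,0,0,0,0,0,1,0,0,0,0,0]
Step 2: insert z at [9, 15, 22] -> counters=[0,0,0,0,0,0,0,0,0,1,0,0,0,1,0,2,0,0,0,0,0,1,1,0,0,0,0]
Step 3: insert wsl at [7, 10, 13] -> counters=[0,0,0,0,0,0,0,1,0,1,1,0,0,2,0,2,0,0,0,0,0,1,1,0,0,0,0]
Step 4: insert df at [11, 12, 21] -> counters=[0,0,0,0,0,0,0,1,0,1,1,1,1,2,0,2,0,0,0,0,0,2,1,0,0,0,0]
Step 5: delete w at [13, 15, 21] -> counters=[0,0,0,0,0,0,0,1,0,1,1,1,1,1,0,1,0,0,0,0,0,1,1,0,0,0,0]
Step 6: insert df at [11, 12, 21] -> counters=[0,0,0,0,0,0,0,1,0,1,1,2,2,1,0,1,0,0,0,0,0,2,1,0,0,0,0]
Query z: check counters[9]=1 counters[15]=1 counters[22]=1 -> maybe

Answer: maybe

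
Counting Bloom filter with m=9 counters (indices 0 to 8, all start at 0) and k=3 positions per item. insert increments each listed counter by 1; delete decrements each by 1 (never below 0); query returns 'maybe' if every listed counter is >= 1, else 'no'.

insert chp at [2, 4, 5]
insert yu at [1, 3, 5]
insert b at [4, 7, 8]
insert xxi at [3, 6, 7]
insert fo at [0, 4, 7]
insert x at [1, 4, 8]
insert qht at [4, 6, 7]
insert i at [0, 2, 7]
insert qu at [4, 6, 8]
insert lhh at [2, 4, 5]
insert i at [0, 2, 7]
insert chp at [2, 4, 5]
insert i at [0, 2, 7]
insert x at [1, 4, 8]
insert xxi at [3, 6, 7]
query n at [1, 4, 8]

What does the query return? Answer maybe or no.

Step 1: insert chp at [2, 4, 5] -> counters=[0,0,1,0,1,1,0,0,0]
Step 2: insert yu at [1, 3, 5] -> counters=[0,1,1,1,1,2,0,0,0]
Step 3: insert b at [4, 7, 8] -> counters=[0,1,1,1,2,2,0,1,1]
Step 4: insert xxi at [3, 6, 7] -> counters=[0,1,1,2,2,2,1,2,1]
Step 5: insert fo at [0, 4, 7] -> counters=[1,1,1,2,3,2,1,3,1]
Step 6: insert x at [1, 4, 8] -> counters=[1,2,1,2,4,2,1,3,2]
Step 7: insert qht at [4, 6, 7] -> counters=[1,2,1,2,5,2,2,4,2]
Step 8: insert i at [0, 2, 7] -> counters=[2,2,2,2,5,2,2,5,2]
Step 9: insert qu at [4, 6, 8] -> counters=[2,2,2,2,6,2,3,5,3]
Step 10: insert lhh at [2, 4, 5] -> counters=[2,2,3,2,7,3,3,5,3]
Step 11: insert i at [0, 2, 7] -> counters=[3,2,4,2,7,3,3,6,3]
Step 12: insert chp at [2, 4, 5] -> counters=[3,2,5,2,8,4,3,6,3]
Step 13: insert i at [0, 2, 7] -> counters=[4,2,6,2,8,4,3,7,3]
Step 14: insert x at [1, 4, 8] -> counters=[4,3,6,2,9,4,3,7,4]
Step 15: insert xxi at [3, 6, 7] -> counters=[4,3,6,3,9,4,4,8,4]
Query n: check counters[1]=3 counters[4]=9 counters[8]=4 -> maybe

Answer: maybe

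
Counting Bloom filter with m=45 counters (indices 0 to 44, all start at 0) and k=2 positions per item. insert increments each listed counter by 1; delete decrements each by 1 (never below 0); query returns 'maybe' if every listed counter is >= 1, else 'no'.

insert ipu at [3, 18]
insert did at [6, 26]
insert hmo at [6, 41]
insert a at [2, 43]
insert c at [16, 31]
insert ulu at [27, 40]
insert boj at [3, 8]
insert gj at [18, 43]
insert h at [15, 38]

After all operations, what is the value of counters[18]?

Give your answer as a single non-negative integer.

Answer: 2

Derivation:
Step 1: insert ipu at [3, 18] -> counters=[0,0,0,1,0,0,0,0,0,0,0,0,0,0,0,0,0,0,1,0,0,0,0,0,0,0,0,0,0,0,0,0,0,0,0,0,0,0,0,0,0,0,0,0,0]
Step 2: insert did at [6, 26] -> counters=[0,0,0,1,0,0,1,0,0,0,0,0,0,0,0,0,0,0,1,0,0,0,0,0,0,0,1,0,0,0,0,0,0,0,0,0,0,0,0,0,0,0,0,0,0]
Step 3: insert hmo at [6, 41] -> counters=[0,0,0,1,0,0,2,0,0,0,0,0,0,0,0,0,0,0,1,0,0,0,0,0,0,0,1,0,0,0,0,0,0,0,0,0,0,0,0,0,0,1,0,0,0]
Step 4: insert a at [2, 43] -> counters=[0,0,1,1,0,0,2,0,0,0,0,0,0,0,0,0,0,0,1,0,0,0,0,0,0,0,1,0,0,0,0,0,0,0,0,0,0,0,0,0,0,1,0,1,0]
Step 5: insert c at [16, 31] -> counters=[0,0,1,1,0,0,2,0,0,0,0,0,0,0,0,0,1,0,1,0,0,0,0,0,0,0,1,0,0,0,0,1,0,0,0,0,0,0,0,0,0,1,0,1,0]
Step 6: insert ulu at [27, 40] -> counters=[0,0,1,1,0,0,2,0,0,0,0,0,0,0,0,0,1,0,1,0,0,0,0,0,0,0,1,1,0,0,0,1,0,0,0,0,0,0,0,0,1,1,0,1,0]
Step 7: insert boj at [3, 8] -> counters=[0,0,1,2,0,0,2,0,1,0,0,0,0,0,0,0,1,0,1,0,0,0,0,0,0,0,1,1,0,0,0,1,0,0,0,0,0,0,0,0,1,1,0,1,0]
Step 8: insert gj at [18, 43] -> counters=[0,0,1,2,0,0,2,0,1,0,0,0,0,0,0,0,1,0,2,0,0,0,0,0,0,0,1,1,0,0,0,1,0,0,0,0,0,0,0,0,1,1,0,2,0]
Step 9: insert h at [15, 38] -> counters=[0,0,1,2,0,0,2,0,1,0,0,0,0,0,0,1,1,0,2,0,0,0,0,0,0,0,1,1,0,0,0,1,0,0,0,0,0,0,1,0,1,1,0,2,0]
Final counters=[0,0,1,2,0,0,2,0,1,0,0,0,0,0,0,1,1,0,2,0,0,0,0,0,0,0,1,1,0,0,0,1,0,0,0,0,0,0,1,0,1,1,0,2,0] -> counters[18]=2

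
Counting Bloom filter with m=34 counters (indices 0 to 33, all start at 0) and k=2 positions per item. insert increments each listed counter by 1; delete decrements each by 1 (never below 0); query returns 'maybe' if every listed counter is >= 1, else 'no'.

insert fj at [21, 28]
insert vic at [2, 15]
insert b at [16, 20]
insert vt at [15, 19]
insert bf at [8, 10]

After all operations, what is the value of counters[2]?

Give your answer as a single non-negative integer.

Step 1: insert fj at [21, 28] -> counters=[0,0,0,0,0,0,0,0,0,0,0,0,0,0,0,0,0,0,0,0,0,1,0,0,0,0,0,0,1,0,0,0,0,0]
Step 2: insert vic at [2, 15] -> counters=[0,0,1,0,0,0,0,0,0,0,0,0,0,0,0,1,0,0,0,0,0,1,0,0,0,0,0,0,1,0,0,0,0,0]
Step 3: insert b at [16, 20] -> counters=[0,0,1,0,0,0,0,0,0,0,0,0,0,0,0,1,1,0,0,0,1,1,0,0,0,0,0,0,1,0,0,0,0,0]
Step 4: insert vt at [15, 19] -> counters=[0,0,1,0,0,0,0,0,0,0,0,0,0,0,0,2,1,0,0,1,1,1,0,0,0,0,0,0,1,0,0,0,0,0]
Step 5: insert bf at [8, 10] -> counters=[0,0,1,0,0,0,0,0,1,0,1,0,0,0,0,2,1,0,0,1,1,1,0,0,0,0,0,0,1,0,0,0,0,0]
Final counters=[0,0,1,0,0,0,0,0,1,0,1,0,0,0,0,2,1,0,0,1,1,1,0,0,0,0,0,0,1,0,0,0,0,0] -> counters[2]=1

Answer: 1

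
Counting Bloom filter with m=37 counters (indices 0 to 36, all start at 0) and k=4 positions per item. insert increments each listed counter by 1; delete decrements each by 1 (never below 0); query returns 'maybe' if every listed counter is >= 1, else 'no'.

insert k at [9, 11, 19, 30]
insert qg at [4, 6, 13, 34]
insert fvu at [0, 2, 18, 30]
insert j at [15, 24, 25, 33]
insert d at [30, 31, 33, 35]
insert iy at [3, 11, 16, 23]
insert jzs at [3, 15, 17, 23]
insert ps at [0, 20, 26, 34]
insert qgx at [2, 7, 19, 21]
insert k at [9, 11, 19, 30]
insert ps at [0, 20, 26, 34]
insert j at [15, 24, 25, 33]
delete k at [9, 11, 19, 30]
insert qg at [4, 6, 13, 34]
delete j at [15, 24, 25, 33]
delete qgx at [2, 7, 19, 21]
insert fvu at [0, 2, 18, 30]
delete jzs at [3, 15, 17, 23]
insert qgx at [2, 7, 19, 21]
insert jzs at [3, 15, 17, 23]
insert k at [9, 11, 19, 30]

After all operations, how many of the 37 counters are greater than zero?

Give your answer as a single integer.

Step 1: insert k at [9, 11, 19, 30] -> counters=[0,0,0,0,0,0,0,0,0,1,0,1,0,0,0,0,0,0,0,1,0,0,0,0,0,0,0,0,0,0,1,0,0,0,0,0,0]
Step 2: insert qg at [4, 6, 13, 34] -> counters=[0,0,0,0,1,0,1,0,0,1,0,1,0,1,0,0,0,0,0,1,0,0,0,0,0,0,0,0,0,0,1,0,0,0,1,0,0]
Step 3: insert fvu at [0, 2, 18, 30] -> counters=[1,0,1,0,1,0,1,0,0,1,0,1,0,1,0,0,0,0,1,1,0,0,0,0,0,0,0,0,0,0,2,0,0,0,1,0,0]
Step 4: insert j at [15, 24, 25, 33] -> counters=[1,0,1,0,1,0,1,0,0,1,0,1,0,1,0,1,0,0,1,1,0,0,0,0,1,1,0,0,0,0,2,0,0,1,1,0,0]
Step 5: insert d at [30, 31, 33, 35] -> counters=[1,0,1,0,1,0,1,0,0,1,0,1,0,1,0,1,0,0,1,1,0,0,0,0,1,1,0,0,0,0,3,1,0,2,1,1,0]
Step 6: insert iy at [3, 11, 16, 23] -> counters=[1,0,1,1,1,0,1,0,0,1,0,2,0,1,0,1,1,0,1,1,0,0,0,1,1,1,0,0,0,0,3,1,0,2,1,1,0]
Step 7: insert jzs at [3, 15, 17, 23] -> counters=[1,0,1,2,1,0,1,0,0,1,0,2,0,1,0,2,1,1,1,1,0,0,0,2,1,1,0,0,0,0,3,1,0,2,1,1,0]
Step 8: insert ps at [0, 20, 26, 34] -> counters=[2,0,1,2,1,0,1,0,0,1,0,2,0,1,0,2,1,1,1,1,1,0,0,2,1,1,1,0,0,0,3,1,0,2,2,1,0]
Step 9: insert qgx at [2, 7, 19, 21] -> counters=[2,0,2,2,1,0,1,1,0,1,0,2,0,1,0,2,1,1,1,2,1,1,0,2,1,1,1,0,0,0,3,1,0,2,2,1,0]
Step 10: insert k at [9, 11, 19, 30] -> counters=[2,0,2,2,1,0,1,1,0,2,0,3,0,1,0,2,1,1,1,3,1,1,0,2,1,1,1,0,0,0,4,1,0,2,2,1,0]
Step 11: insert ps at [0, 20, 26, 34] -> counters=[3,0,2,2,1,0,1,1,0,2,0,3,0,1,0,2,1,1,1,3,2,1,0,2,1,1,2,0,0,0,4,1,0,2,3,1,0]
Step 12: insert j at [15, 24, 25, 33] -> counters=[3,0,2,2,1,0,1,1,0,2,0,3,0,1,0,3,1,1,1,3,2,1,0,2,2,2,2,0,0,0,4,1,0,3,3,1,0]
Step 13: delete k at [9, 11, 19, 30] -> counters=[3,0,2,2,1,0,1,1,0,1,0,2,0,1,0,3,1,1,1,2,2,1,0,2,2,2,2,0,0,0,3,1,0,3,3,1,0]
Step 14: insert qg at [4, 6, 13, 34] -> counters=[3,0,2,2,2,0,2,1,0,1,0,2,0,2,0,3,1,1,1,2,2,1,0,2,2,2,2,0,0,0,3,1,0,3,4,1,0]
Step 15: delete j at [15, 24, 25, 33] -> counters=[3,0,2,2,2,0,2,1,0,1,0,2,0,2,0,2,1,1,1,2,2,1,0,2,1,1,2,0,0,0,3,1,0,2,4,1,0]
Step 16: delete qgx at [2, 7, 19, 21] -> counters=[3,0,1,2,2,0,2,0,0,1,0,2,0,2,0,2,1,1,1,1,2,0,0,2,1,1,2,0,0,0,3,1,0,2,4,1,0]
Step 17: insert fvu at [0, 2, 18, 30] -> counters=[4,0,2,2,2,0,2,0,0,1,0,2,0,2,0,2,1,1,2,1,2,0,0,2,1,1,2,0,0,0,4,1,0,2,4,1,0]
Step 18: delete jzs at [3, 15, 17, 23] -> counters=[4,0,2,1,2,0,2,0,0,1,0,2,0,2,0,1,1,0,2,1,2,0,0,1,1,1,2,0,0,0,4,1,0,2,4,1,0]
Step 19: insert qgx at [2, 7, 19, 21] -> counters=[4,0,3,1,2,0,2,1,0,1,0,2,0,2,0,1,1,0,2,2,2,1,0,1,1,1,2,0,0,0,4,1,0,2,4,1,0]
Step 20: insert jzs at [3, 15, 17, 23] -> counters=[4,0,3,2,2,0,2,1,0,1,0,2,0,2,0,2,1,1,2,2,2,1,0,2,1,1,2,0,0,0,4,1,0,2,4,1,0]
Step 21: insert k at [9, 11, 19, 30] -> counters=[4,0,3,2,2,0,2,1,0,2,0,3,0,2,0,2,1,1,2,3,2,1,0,2,1,1,2,0,0,0,5,1,0,2,4,1,0]
Final counters=[4,0,3,2,2,0,2,1,0,2,0,3,0,2,0,2,1,1,2,3,2,1,0,2,1,1,2,0,0,0,5,1,0,2,4,1,0] -> 25 nonzero

Answer: 25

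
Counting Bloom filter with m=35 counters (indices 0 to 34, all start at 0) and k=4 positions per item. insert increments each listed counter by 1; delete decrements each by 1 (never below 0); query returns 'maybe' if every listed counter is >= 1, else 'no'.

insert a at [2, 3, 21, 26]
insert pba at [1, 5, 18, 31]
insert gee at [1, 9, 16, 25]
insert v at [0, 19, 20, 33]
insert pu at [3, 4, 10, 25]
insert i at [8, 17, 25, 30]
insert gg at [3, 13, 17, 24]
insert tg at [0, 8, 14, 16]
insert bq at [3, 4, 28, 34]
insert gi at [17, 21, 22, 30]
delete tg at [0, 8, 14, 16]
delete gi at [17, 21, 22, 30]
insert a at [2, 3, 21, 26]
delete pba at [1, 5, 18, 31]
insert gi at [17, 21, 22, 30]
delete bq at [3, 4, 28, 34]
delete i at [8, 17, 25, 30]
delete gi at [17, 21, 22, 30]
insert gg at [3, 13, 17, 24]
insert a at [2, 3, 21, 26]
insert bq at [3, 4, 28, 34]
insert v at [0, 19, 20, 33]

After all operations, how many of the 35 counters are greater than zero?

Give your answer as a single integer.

Step 1: insert a at [2, 3, 21, 26] -> counters=[0,0,1,1,0,0,0,0,0,0,0,0,0,0,0,0,0,0,0,0,0,1,0,0,0,0,1,0,0,0,0,0,0,0,0]
Step 2: insert pba at [1, 5, 18, 31] -> counters=[0,1,1,1,0,1,0,0,0,0,0,0,0,0,0,0,0,0,1,0,0,1,0,0,0,0,1,0,0,0,0,1,0,0,0]
Step 3: insert gee at [1, 9, 16, 25] -> counters=[0,2,1,1,0,1,0,0,0,1,0,0,0,0,0,0,1,0,1,0,0,1,0,0,0,1,1,0,0,0,0,1,0,0,0]
Step 4: insert v at [0, 19, 20, 33] -> counters=[1,2,1,1,0,1,0,0,0,1,0,0,0,0,0,0,1,0,1,1,1,1,0,0,0,1,1,0,0,0,0,1,0,1,0]
Step 5: insert pu at [3, 4, 10, 25] -> counters=[1,2,1,2,1,1,0,0,0,1,1,0,0,0,0,0,1,0,1,1,1,1,0,0,0,2,1,0,0,0,0,1,0,1,0]
Step 6: insert i at [8, 17, 25, 30] -> counters=[1,2,1,2,1,1,0,0,1,1,1,0,0,0,0,0,1,1,1,1,1,1,0,0,0,3,1,0,0,0,1,1,0,1,0]
Step 7: insert gg at [3, 13, 17, 24] -> counters=[1,2,1,3,1,1,0,0,1,1,1,0,0,1,0,0,1,2,1,1,1,1,0,0,1,3,1,0,0,0,1,1,0,1,0]
Step 8: insert tg at [0, 8, 14, 16] -> counters=[2,2,1,3,1,1,0,0,2,1,1,0,0,1,1,0,2,2,1,1,1,1,0,0,1,3,1,0,0,0,1,1,0,1,0]
Step 9: insert bq at [3, 4, 28, 34] -> counters=[2,2,1,4,2,1,0,0,2,1,1,0,0,1,1,0,2,2,1,1,1,1,0,0,1,3,1,0,1,0,1,1,0,1,1]
Step 10: insert gi at [17, 21, 22, 30] -> counters=[2,2,1,4,2,1,0,0,2,1,1,0,0,1,1,0,2,3,1,1,1,2,1,0,1,3,1,0,1,0,2,1,0,1,1]
Step 11: delete tg at [0, 8, 14, 16] -> counters=[1,2,1,4,2,1,0,0,1,1,1,0,0,1,0,0,1,3,1,1,1,2,1,0,1,3,1,0,1,0,2,1,0,1,1]
Step 12: delete gi at [17, 21, 22, 30] -> counters=[1,2,1,4,2,1,0,0,1,1,1,0,0,1,0,0,1,2,1,1,1,1,0,0,1,3,1,0,1,0,1,1,0,1,1]
Step 13: insert a at [2, 3, 21, 26] -> counters=[1,2,2,5,2,1,0,0,1,1,1,0,0,1,0,0,1,2,1,1,1,2,0,0,1,3,2,0,1,0,1,1,0,1,1]
Step 14: delete pba at [1, 5, 18, 31] -> counters=[1,1,2,5,2,0,0,0,1,1,1,0,0,1,0,0,1,2,0,1,1,2,0,0,1,3,2,0,1,0,1,0,0,1,1]
Step 15: insert gi at [17, 21, 22, 30] -> counters=[1,1,2,5,2,0,0,0,1,1,1,0,0,1,0,0,1,3,0,1,1,3,1,0,1,3,2,0,1,0,2,0,0,1,1]
Step 16: delete bq at [3, 4, 28, 34] -> counters=[1,1,2,4,1,0,0,0,1,1,1,0,0,1,0,0,1,3,0,1,1,3,1,0,1,3,2,0,0,0,2,0,0,1,0]
Step 17: delete i at [8, 17, 25, 30] -> counters=[1,1,2,4,1,0,0,0,0,1,1,0,0,1,0,0,1,2,0,1,1,3,1,0,1,2,2,0,0,0,1,0,0,1,0]
Step 18: delete gi at [17, 21, 22, 30] -> counters=[1,1,2,4,1,0,0,0,0,1,1,0,0,1,0,0,1,1,0,1,1,2,0,0,1,2,2,0,0,0,0,0,0,1,0]
Step 19: insert gg at [3, 13, 17, 24] -> counters=[1,1,2,5,1,0,0,0,0,1,1,0,0,2,0,0,1,2,0,1,1,2,0,0,2,2,2,0,0,0,0,0,0,1,0]
Step 20: insert a at [2, 3, 21, 26] -> counters=[1,1,3,6,1,0,0,0,0,1,1,0,0,2,0,0,1,2,0,1,1,3,0,0,2,2,3,0,0,0,0,0,0,1,0]
Step 21: insert bq at [3, 4, 28, 34] -> counters=[1,1,3,7,2,0,0,0,0,1,1,0,0,2,0,0,1,2,0,1,1,3,0,0,2,2,3,0,1,0,0,0,0,1,1]
Step 22: insert v at [0, 19, 20, 33] -> counters=[2,1,3,7,2,0,0,0,0,1,1,0,0,2,0,0,1,2,0,2,2,3,0,0,2,2,3,0,1,0,0,0,0,2,1]
Final counters=[2,1,3,7,2,0,0,0,0,1,1,0,0,2,0,0,1,2,0,2,2,3,0,0,2,2,3,0,1,0,0,0,0,2,1] -> 19 nonzero

Answer: 19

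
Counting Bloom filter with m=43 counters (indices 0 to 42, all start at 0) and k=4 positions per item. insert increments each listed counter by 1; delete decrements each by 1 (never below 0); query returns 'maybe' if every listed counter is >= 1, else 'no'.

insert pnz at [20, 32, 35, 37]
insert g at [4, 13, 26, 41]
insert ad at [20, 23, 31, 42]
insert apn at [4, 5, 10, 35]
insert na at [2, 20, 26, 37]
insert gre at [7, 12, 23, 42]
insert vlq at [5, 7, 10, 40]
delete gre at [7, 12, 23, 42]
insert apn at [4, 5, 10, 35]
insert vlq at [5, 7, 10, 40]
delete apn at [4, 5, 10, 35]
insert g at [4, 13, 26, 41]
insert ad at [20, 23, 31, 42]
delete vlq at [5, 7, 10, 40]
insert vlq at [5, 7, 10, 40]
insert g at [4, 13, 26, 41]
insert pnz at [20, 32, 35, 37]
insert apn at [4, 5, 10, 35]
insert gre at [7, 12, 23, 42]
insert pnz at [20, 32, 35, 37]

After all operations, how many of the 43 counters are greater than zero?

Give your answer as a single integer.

Answer: 17

Derivation:
Step 1: insert pnz at [20, 32, 35, 37] -> counters=[0,0,0,0,0,0,0,0,0,0,0,0,0,0,0,0,0,0,0,0,1,0,0,0,0,0,0,0,0,0,0,0,1,0,0,1,0,1,0,0,0,0,0]
Step 2: insert g at [4, 13, 26, 41] -> counters=[0,0,0,0,1,0,0,0,0,0,0,0,0,1,0,0,0,0,0,0,1,0,0,0,0,0,1,0,0,0,0,0,1,0,0,1,0,1,0,0,0,1,0]
Step 3: insert ad at [20, 23, 31, 42] -> counters=[0,0,0,0,1,0,0,0,0,0,0,0,0,1,0,0,0,0,0,0,2,0,0,1,0,0,1,0,0,0,0,1,1,0,0,1,0,1,0,0,0,1,1]
Step 4: insert apn at [4, 5, 10, 35] -> counters=[0,0,0,0,2,1,0,0,0,0,1,0,0,1,0,0,0,0,0,0,2,0,0,1,0,0,1,0,0,0,0,1,1,0,0,2,0,1,0,0,0,1,1]
Step 5: insert na at [2, 20, 26, 37] -> counters=[0,0,1,0,2,1,0,0,0,0,1,0,0,1,0,0,0,0,0,0,3,0,0,1,0,0,2,0,0,0,0,1,1,0,0,2,0,2,0,0,0,1,1]
Step 6: insert gre at [7, 12, 23, 42] -> counters=[0,0,1,0,2,1,0,1,0,0,1,0,1,1,0,0,0,0,0,0,3,0,0,2,0,0,2,0,0,0,0,1,1,0,0,2,0,2,0,0,0,1,2]
Step 7: insert vlq at [5, 7, 10, 40] -> counters=[0,0,1,0,2,2,0,2,0,0,2,0,1,1,0,0,0,0,0,0,3,0,0,2,0,0,2,0,0,0,0,1,1,0,0,2,0,2,0,0,1,1,2]
Step 8: delete gre at [7, 12, 23, 42] -> counters=[0,0,1,0,2,2,0,1,0,0,2,0,0,1,0,0,0,0,0,0,3,0,0,1,0,0,2,0,0,0,0,1,1,0,0,2,0,2,0,0,1,1,1]
Step 9: insert apn at [4, 5, 10, 35] -> counters=[0,0,1,0,3,3,0,1,0,0,3,0,0,1,0,0,0,0,0,0,3,0,0,1,0,0,2,0,0,0,0,1,1,0,0,3,0,2,0,0,1,1,1]
Step 10: insert vlq at [5, 7, 10, 40] -> counters=[0,0,1,0,3,4,0,2,0,0,4,0,0,1,0,0,0,0,0,0,3,0,0,1,0,0,2,0,0,0,0,1,1,0,0,3,0,2,0,0,2,1,1]
Step 11: delete apn at [4, 5, 10, 35] -> counters=[0,0,1,0,2,3,0,2,0,0,3,0,0,1,0,0,0,0,0,0,3,0,0,1,0,0,2,0,0,0,0,1,1,0,0,2,0,2,0,0,2,1,1]
Step 12: insert g at [4, 13, 26, 41] -> counters=[0,0,1,0,3,3,0,2,0,0,3,0,0,2,0,0,0,0,0,0,3,0,0,1,0,0,3,0,0,0,0,1,1,0,0,2,0,2,0,0,2,2,1]
Step 13: insert ad at [20, 23, 31, 42] -> counters=[0,0,1,0,3,3,0,2,0,0,3,0,0,2,0,0,0,0,0,0,4,0,0,2,0,0,3,0,0,0,0,2,1,0,0,2,0,2,0,0,2,2,2]
Step 14: delete vlq at [5, 7, 10, 40] -> counters=[0,0,1,0,3,2,0,1,0,0,2,0,0,2,0,0,0,0,0,0,4,0,0,2,0,0,3,0,0,0,0,2,1,0,0,2,0,2,0,0,1,2,2]
Step 15: insert vlq at [5, 7, 10, 40] -> counters=[0,0,1,0,3,3,0,2,0,0,3,0,0,2,0,0,0,0,0,0,4,0,0,2,0,0,3,0,0,0,0,2,1,0,0,2,0,2,0,0,2,2,2]
Step 16: insert g at [4, 13, 26, 41] -> counters=[0,0,1,0,4,3,0,2,0,0,3,0,0,3,0,0,0,0,0,0,4,0,0,2,0,0,4,0,0,0,0,2,1,0,0,2,0,2,0,0,2,3,2]
Step 17: insert pnz at [20, 32, 35, 37] -> counters=[0,0,1,0,4,3,0,2,0,0,3,0,0,3,0,0,0,0,0,0,5,0,0,2,0,0,4,0,0,0,0,2,2,0,0,3,0,3,0,0,2,3,2]
Step 18: insert apn at [4, 5, 10, 35] -> counters=[0,0,1,0,5,4,0,2,0,0,4,0,0,3,0,0,0,0,0,0,5,0,0,2,0,0,4,0,0,0,0,2,2,0,0,4,0,3,0,0,2,3,2]
Step 19: insert gre at [7, 12, 23, 42] -> counters=[0,0,1,0,5,4,0,3,0,0,4,0,1,3,0,0,0,0,0,0,5,0,0,3,0,0,4,0,0,0,0,2,2,0,0,4,0,3,0,0,2,3,3]
Step 20: insert pnz at [20, 32, 35, 37] -> counters=[0,0,1,0,5,4,0,3,0,0,4,0,1,3,0,0,0,0,0,0,6,0,0,3,0,0,4,0,0,0,0,2,3,0,0,5,0,4,0,0,2,3,3]
Final counters=[0,0,1,0,5,4,0,3,0,0,4,0,1,3,0,0,0,0,0,0,6,0,0,3,0,0,4,0,0,0,0,2,3,0,0,5,0,4,0,0,2,3,3] -> 17 nonzero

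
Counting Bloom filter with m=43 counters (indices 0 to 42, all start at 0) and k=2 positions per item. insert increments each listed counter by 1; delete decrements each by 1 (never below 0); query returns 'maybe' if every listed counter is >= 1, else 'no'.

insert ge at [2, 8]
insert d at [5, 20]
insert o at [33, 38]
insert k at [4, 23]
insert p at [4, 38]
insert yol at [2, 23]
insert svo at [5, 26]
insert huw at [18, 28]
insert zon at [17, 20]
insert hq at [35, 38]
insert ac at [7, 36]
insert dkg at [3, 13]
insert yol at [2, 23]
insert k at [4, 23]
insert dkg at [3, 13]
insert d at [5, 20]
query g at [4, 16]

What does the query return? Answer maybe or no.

Step 1: insert ge at [2, 8] -> counters=[0,0,1,0,0,0,0,0,1,0,0,0,0,0,0,0,0,0,0,0,0,0,0,0,0,0,0,0,0,0,0,0,0,0,0,0,0,0,0,0,0,0,0]
Step 2: insert d at [5, 20] -> counters=[0,0,1,0,0,1,0,0,1,0,0,0,0,0,0,0,0,0,0,0,1,0,0,0,0,0,0,0,0,0,0,0,0,0,0,0,0,0,0,0,0,0,0]
Step 3: insert o at [33, 38] -> counters=[0,0,1,0,0,1,0,0,1,0,0,0,0,0,0,0,0,0,0,0,1,0,0,0,0,0,0,0,0,0,0,0,0,1,0,0,0,0,1,0,0,0,0]
Step 4: insert k at [4, 23] -> counters=[0,0,1,0,1,1,0,0,1,0,0,0,0,0,0,0,0,0,0,0,1,0,0,1,0,0,0,0,0,0,0,0,0,1,0,0,0,0,1,0,0,0,0]
Step 5: insert p at [4, 38] -> counters=[0,0,1,0,2,1,0,0,1,0,0,0,0,0,0,0,0,0,0,0,1,0,0,1,0,0,0,0,0,0,0,0,0,1,0,0,0,0,2,0,0,0,0]
Step 6: insert yol at [2, 23] -> counters=[0,0,2,0,2,1,0,0,1,0,0,0,0,0,0,0,0,0,0,0,1,0,0,2,0,0,0,0,0,0,0,0,0,1,0,0,0,0,2,0,0,0,0]
Step 7: insert svo at [5, 26] -> counters=[0,0,2,0,2,2,0,0,1,0,0,0,0,0,0,0,0,0,0,0,1,0,0,2,0,0,1,0,0,0,0,0,0,1,0,0,0,0,2,0,0,0,0]
Step 8: insert huw at [18, 28] -> counters=[0,0,2,0,2,2,0,0,1,0,0,0,0,0,0,0,0,0,1,0,1,0,0,2,0,0,1,0,1,0,0,0,0,1,0,0,0,0,2,0,0,0,0]
Step 9: insert zon at [17, 20] -> counters=[0,0,2,0,2,2,0,0,1,0,0,0,0,0,0,0,0,1,1,0,2,0,0,2,0,0,1,0,1,0,0,0,0,1,0,0,0,0,2,0,0,0,0]
Step 10: insert hq at [35, 38] -> counters=[0,0,2,0,2,2,0,0,1,0,0,0,0,0,0,0,0,1,1,0,2,0,0,2,0,0,1,0,1,0,0,0,0,1,0,1,0,0,3,0,0,0,0]
Step 11: insert ac at [7, 36] -> counters=[0,0,2,0,2,2,0,1,1,0,0,0,0,0,0,0,0,1,1,0,2,0,0,2,0,0,1,0,1,0,0,0,0,1,0,1,1,0,3,0,0,0,0]
Step 12: insert dkg at [3, 13] -> counters=[0,0,2,1,2,2,0,1,1,0,0,0,0,1,0,0,0,1,1,0,2,0,0,2,0,0,1,0,1,0,0,0,0,1,0,1,1,0,3,0,0,0,0]
Step 13: insert yol at [2, 23] -> counters=[0,0,3,1,2,2,0,1,1,0,0,0,0,1,0,0,0,1,1,0,2,0,0,3,0,0,1,0,1,0,0,0,0,1,0,1,1,0,3,0,0,0,0]
Step 14: insert k at [4, 23] -> counters=[0,0,3,1,3,2,0,1,1,0,0,0,0,1,0,0,0,1,1,0,2,0,0,4,0,0,1,0,1,0,0,0,0,1,0,1,1,0,3,0,0,0,0]
Step 15: insert dkg at [3, 13] -> counters=[0,0,3,2,3,2,0,1,1,0,0,0,0,2,0,0,0,1,1,0,2,0,0,4,0,0,1,0,1,0,0,0,0,1,0,1,1,0,3,0,0,0,0]
Step 16: insert d at [5, 20] -> counters=[0,0,3,2,3,3,0,1,1,0,0,0,0,2,0,0,0,1,1,0,3,0,0,4,0,0,1,0,1,0,0,0,0,1,0,1,1,0,3,0,0,0,0]
Query g: check counters[4]=3 counters[16]=0 -> no

Answer: no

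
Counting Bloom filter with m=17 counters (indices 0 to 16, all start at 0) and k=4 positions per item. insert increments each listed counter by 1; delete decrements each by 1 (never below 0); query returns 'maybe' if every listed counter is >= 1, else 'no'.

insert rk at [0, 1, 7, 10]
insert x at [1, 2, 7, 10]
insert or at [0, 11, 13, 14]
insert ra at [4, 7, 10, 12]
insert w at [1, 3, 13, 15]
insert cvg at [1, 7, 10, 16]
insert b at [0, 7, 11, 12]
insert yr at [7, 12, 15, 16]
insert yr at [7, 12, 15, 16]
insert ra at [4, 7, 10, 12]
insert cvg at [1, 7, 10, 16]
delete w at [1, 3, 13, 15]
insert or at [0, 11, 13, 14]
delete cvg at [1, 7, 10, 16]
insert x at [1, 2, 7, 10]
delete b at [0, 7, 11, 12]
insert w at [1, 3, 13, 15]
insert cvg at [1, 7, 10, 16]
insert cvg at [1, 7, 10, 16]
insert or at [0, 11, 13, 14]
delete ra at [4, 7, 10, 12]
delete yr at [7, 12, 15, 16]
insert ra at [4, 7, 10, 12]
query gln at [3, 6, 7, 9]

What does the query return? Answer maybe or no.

Step 1: insert rk at [0, 1, 7, 10] -> counters=[1,1,0,0,0,0,0,1,0,0,1,0,0,0,0,0,0]
Step 2: insert x at [1, 2, 7, 10] -> counters=[1,2,1,0,0,0,0,2,0,0,2,0,0,0,0,0,0]
Step 3: insert or at [0, 11, 13, 14] -> counters=[2,2,1,0,0,0,0,2,0,0,2,1,0,1,1,0,0]
Step 4: insert ra at [4, 7, 10, 12] -> counters=[2,2,1,0,1,0,0,3,0,0,3,1,1,1,1,0,0]
Step 5: insert w at [1, 3, 13, 15] -> counters=[2,3,1,1,1,0,0,3,0,0,3,1,1,2,1,1,0]
Step 6: insert cvg at [1, 7, 10, 16] -> counters=[2,4,1,1,1,0,0,4,0,0,4,1,1,2,1,1,1]
Step 7: insert b at [0, 7, 11, 12] -> counters=[3,4,1,1,1,0,0,5,0,0,4,2,2,2,1,1,1]
Step 8: insert yr at [7, 12, 15, 16] -> counters=[3,4,1,1,1,0,0,6,0,0,4,2,3,2,1,2,2]
Step 9: insert yr at [7, 12, 15, 16] -> counters=[3,4,1,1,1,0,0,7,0,0,4,2,4,2,1,3,3]
Step 10: insert ra at [4, 7, 10, 12] -> counters=[3,4,1,1,2,0,0,8,0,0,5,2,5,2,1,3,3]
Step 11: insert cvg at [1, 7, 10, 16] -> counters=[3,5,1,1,2,0,0,9,0,0,6,2,5,2,1,3,4]
Step 12: delete w at [1, 3, 13, 15] -> counters=[3,4,1,0,2,0,0,9,0,0,6,2,5,1,1,2,4]
Step 13: insert or at [0, 11, 13, 14] -> counters=[4,4,1,0,2,0,0,9,0,0,6,3,5,2,2,2,4]
Step 14: delete cvg at [1, 7, 10, 16] -> counters=[4,3,1,0,2,0,0,8,0,0,5,3,5,2,2,2,3]
Step 15: insert x at [1, 2, 7, 10] -> counters=[4,4,2,0,2,0,0,9,0,0,6,3,5,2,2,2,3]
Step 16: delete b at [0, 7, 11, 12] -> counters=[3,4,2,0,2,0,0,8,0,0,6,2,4,2,2,2,3]
Step 17: insert w at [1, 3, 13, 15] -> counters=[3,5,2,1,2,0,0,8,0,0,6,2,4,3,2,3,3]
Step 18: insert cvg at [1, 7, 10, 16] -> counters=[3,6,2,1,2,0,0,9,0,0,7,2,4,3,2,3,4]
Step 19: insert cvg at [1, 7, 10, 16] -> counters=[3,7,2,1,2,0,0,10,0,0,8,2,4,3,2,3,5]
Step 20: insert or at [0, 11, 13, 14] -> counters=[4,7,2,1,2,0,0,10,0,0,8,3,4,4,3,3,5]
Step 21: delete ra at [4, 7, 10, 12] -> counters=[4,7,2,1,1,0,0,9,0,0,7,3,3,4,3,3,5]
Step 22: delete yr at [7, 12, 15, 16] -> counters=[4,7,2,1,1,0,0,8,0,0,7,3,2,4,3,2,4]
Step 23: insert ra at [4, 7, 10, 12] -> counters=[4,7,2,1,2,0,0,9,0,0,8,3,3,4,3,2,4]
Query gln: check counters[3]=1 counters[6]=0 counters[7]=9 counters[9]=0 -> no

Answer: no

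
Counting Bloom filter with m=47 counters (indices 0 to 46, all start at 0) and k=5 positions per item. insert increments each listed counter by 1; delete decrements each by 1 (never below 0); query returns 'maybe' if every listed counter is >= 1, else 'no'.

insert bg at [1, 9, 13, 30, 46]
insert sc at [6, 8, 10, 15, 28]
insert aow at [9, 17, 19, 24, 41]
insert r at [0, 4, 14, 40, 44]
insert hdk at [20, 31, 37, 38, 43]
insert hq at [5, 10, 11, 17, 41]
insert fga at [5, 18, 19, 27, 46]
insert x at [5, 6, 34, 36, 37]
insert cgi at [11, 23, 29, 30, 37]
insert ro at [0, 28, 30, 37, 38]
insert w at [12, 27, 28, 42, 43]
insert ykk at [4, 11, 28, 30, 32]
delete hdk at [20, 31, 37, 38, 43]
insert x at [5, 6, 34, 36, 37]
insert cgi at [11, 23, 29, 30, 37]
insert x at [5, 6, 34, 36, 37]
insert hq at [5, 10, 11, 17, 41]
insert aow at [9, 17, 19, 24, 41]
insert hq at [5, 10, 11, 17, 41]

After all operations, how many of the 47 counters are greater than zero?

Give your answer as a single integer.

Answer: 33

Derivation:
Step 1: insert bg at [1, 9, 13, 30, 46] -> counters=[0,1,0,0,0,0,0,0,0,1,0,0,0,1,0,0,0,0,0,0,0,0,0,0,0,0,0,0,0,0,1,0,0,0,0,0,0,0,0,0,0,0,0,0,0,0,1]
Step 2: insert sc at [6, 8, 10, 15, 28] -> counters=[0,1,0,0,0,0,1,0,1,1,1,0,0,1,0,1,0,0,0,0,0,0,0,0,0,0,0,0,1,0,1,0,0,0,0,0,0,0,0,0,0,0,0,0,0,0,1]
Step 3: insert aow at [9, 17, 19, 24, 41] -> counters=[0,1,0,0,0,0,1,0,1,2,1,0,0,1,0,1,0,1,0,1,0,0,0,0,1,0,0,0,1,0,1,0,0,0,0,0,0,0,0,0,0,1,0,0,0,0,1]
Step 4: insert r at [0, 4, 14, 40, 44] -> counters=[1,1,0,0,1,0,1,0,1,2,1,0,0,1,1,1,0,1,0,1,0,0,0,0,1,0,0,0,1,0,1,0,0,0,0,0,0,0,0,0,1,1,0,0,1,0,1]
Step 5: insert hdk at [20, 31, 37, 38, 43] -> counters=[1,1,0,0,1,0,1,0,1,2,1,0,0,1,1,1,0,1,0,1,1,0,0,0,1,0,0,0,1,0,1,1,0,0,0,0,0,1,1,0,1,1,0,1,1,0,1]
Step 6: insert hq at [5, 10, 11, 17, 41] -> counters=[1,1,0,0,1,1,1,0,1,2,2,1,0,1,1,1,0,2,0,1,1,0,0,0,1,0,0,0,1,0,1,1,0,0,0,0,0,1,1,0,1,2,0,1,1,0,1]
Step 7: insert fga at [5, 18, 19, 27, 46] -> counters=[1,1,0,0,1,2,1,0,1,2,2,1,0,1,1,1,0,2,1,2,1,0,0,0,1,0,0,1,1,0,1,1,0,0,0,0,0,1,1,0,1,2,0,1,1,0,2]
Step 8: insert x at [5, 6, 34, 36, 37] -> counters=[1,1,0,0,1,3,2,0,1,2,2,1,0,1,1,1,0,2,1,2,1,0,0,0,1,0,0,1,1,0,1,1,0,0,1,0,1,2,1,0,1,2,0,1,1,0,2]
Step 9: insert cgi at [11, 23, 29, 30, 37] -> counters=[1,1,0,0,1,3,2,0,1,2,2,2,0,1,1,1,0,2,1,2,1,0,0,1,1,0,0,1,1,1,2,1,0,0,1,0,1,3,1,0,1,2,0,1,1,0,2]
Step 10: insert ro at [0, 28, 30, 37, 38] -> counters=[2,1,0,0,1,3,2,0,1,2,2,2,0,1,1,1,0,2,1,2,1,0,0,1,1,0,0,1,2,1,3,1,0,0,1,0,1,4,2,0,1,2,0,1,1,0,2]
Step 11: insert w at [12, 27, 28, 42, 43] -> counters=[2,1,0,0,1,3,2,0,1,2,2,2,1,1,1,1,0,2,1,2,1,0,0,1,1,0,0,2,3,1,3,1,0,0,1,0,1,4,2,0,1,2,1,2,1,0,2]
Step 12: insert ykk at [4, 11, 28, 30, 32] -> counters=[2,1,0,0,2,3,2,0,1,2,2,3,1,1,1,1,0,2,1,2,1,0,0,1,1,0,0,2,4,1,4,1,1,0,1,0,1,4,2,0,1,2,1,2,1,0,2]
Step 13: delete hdk at [20, 31, 37, 38, 43] -> counters=[2,1,0,0,2,3,2,0,1,2,2,3,1,1,1,1,0,2,1,2,0,0,0,1,1,0,0,2,4,1,4,0,1,0,1,0,1,3,1,0,1,2,1,1,1,0,2]
Step 14: insert x at [5, 6, 34, 36, 37] -> counters=[2,1,0,0,2,4,3,0,1,2,2,3,1,1,1,1,0,2,1,2,0,0,0,1,1,0,0,2,4,1,4,0,1,0,2,0,2,4,1,0,1,2,1,1,1,0,2]
Step 15: insert cgi at [11, 23, 29, 30, 37] -> counters=[2,1,0,0,2,4,3,0,1,2,2,4,1,1,1,1,0,2,1,2,0,0,0,2,1,0,0,2,4,2,5,0,1,0,2,0,2,5,1,0,1,2,1,1,1,0,2]
Step 16: insert x at [5, 6, 34, 36, 37] -> counters=[2,1,0,0,2,5,4,0,1,2,2,4,1,1,1,1,0,2,1,2,0,0,0,2,1,0,0,2,4,2,5,0,1,0,3,0,3,6,1,0,1,2,1,1,1,0,2]
Step 17: insert hq at [5, 10, 11, 17, 41] -> counters=[2,1,0,0,2,6,4,0,1,2,3,5,1,1,1,1,0,3,1,2,0,0,0,2,1,0,0,2,4,2,5,0,1,0,3,0,3,6,1,0,1,3,1,1,1,0,2]
Step 18: insert aow at [9, 17, 19, 24, 41] -> counters=[2,1,0,0,2,6,4,0,1,3,3,5,1,1,1,1,0,4,1,3,0,0,0,2,2,0,0,2,4,2,5,0,1,0,3,0,3,6,1,0,1,4,1,1,1,0,2]
Step 19: insert hq at [5, 10, 11, 17, 41] -> counters=[2,1,0,0,2,7,4,0,1,3,4,6,1,1,1,1,0,5,1,3,0,0,0,2,2,0,0,2,4,2,5,0,1,0,3,0,3,6,1,0,1,5,1,1,1,0,2]
Final counters=[2,1,0,0,2,7,4,0,1,3,4,6,1,1,1,1,0,5,1,3,0,0,0,2,2,0,0,2,4,2,5,0,1,0,3,0,3,6,1,0,1,5,1,1,1,0,2] -> 33 nonzero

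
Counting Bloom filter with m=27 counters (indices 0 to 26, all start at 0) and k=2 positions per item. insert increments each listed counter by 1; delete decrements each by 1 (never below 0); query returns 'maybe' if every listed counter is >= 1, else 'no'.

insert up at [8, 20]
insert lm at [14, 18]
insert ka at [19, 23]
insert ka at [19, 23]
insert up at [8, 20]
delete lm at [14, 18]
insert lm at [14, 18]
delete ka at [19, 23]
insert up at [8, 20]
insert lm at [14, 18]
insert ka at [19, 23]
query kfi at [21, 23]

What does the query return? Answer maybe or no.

Answer: no

Derivation:
Step 1: insert up at [8, 20] -> counters=[0,0,0,0,0,0,0,0,1,0,0,0,0,0,0,0,0,0,0,0,1,0,0,0,0,0,0]
Step 2: insert lm at [14, 18] -> counters=[0,0,0,0,0,0,0,0,1,0,0,0,0,0,1,0,0,0,1,0,1,0,0,0,0,0,0]
Step 3: insert ka at [19, 23] -> counters=[0,0,0,0,0,0,0,0,1,0,0,0,0,0,1,0,0,0,1,1,1,0,0,1,0,0,0]
Step 4: insert ka at [19, 23] -> counters=[0,0,0,0,0,0,0,0,1,0,0,0,0,0,1,0,0,0,1,2,1,0,0,2,0,0,0]
Step 5: insert up at [8, 20] -> counters=[0,0,0,0,0,0,0,0,2,0,0,0,0,0,1,0,0,0,1,2,2,0,0,2,0,0,0]
Step 6: delete lm at [14, 18] -> counters=[0,0,0,0,0,0,0,0,2,0,0,0,0,0,0,0,0,0,0,2,2,0,0,2,0,0,0]
Step 7: insert lm at [14, 18] -> counters=[0,0,0,0,0,0,0,0,2,0,0,0,0,0,1,0,0,0,1,2,2,0,0,2,0,0,0]
Step 8: delete ka at [19, 23] -> counters=[0,0,0,0,0,0,0,0,2,0,0,0,0,0,1,0,0,0,1,1,2,0,0,1,0,0,0]
Step 9: insert up at [8, 20] -> counters=[0,0,0,0,0,0,0,0,3,0,0,0,0,0,1,0,0,0,1,1,3,0,0,1,0,0,0]
Step 10: insert lm at [14, 18] -> counters=[0,0,0,0,0,0,0,0,3,0,0,0,0,0,2,0,0,0,2,1,3,0,0,1,0,0,0]
Step 11: insert ka at [19, 23] -> counters=[0,0,0,0,0,0,0,0,3,0,0,0,0,0,2,0,0,0,2,2,3,0,0,2,0,0,0]
Query kfi: check counters[21]=0 counters[23]=2 -> no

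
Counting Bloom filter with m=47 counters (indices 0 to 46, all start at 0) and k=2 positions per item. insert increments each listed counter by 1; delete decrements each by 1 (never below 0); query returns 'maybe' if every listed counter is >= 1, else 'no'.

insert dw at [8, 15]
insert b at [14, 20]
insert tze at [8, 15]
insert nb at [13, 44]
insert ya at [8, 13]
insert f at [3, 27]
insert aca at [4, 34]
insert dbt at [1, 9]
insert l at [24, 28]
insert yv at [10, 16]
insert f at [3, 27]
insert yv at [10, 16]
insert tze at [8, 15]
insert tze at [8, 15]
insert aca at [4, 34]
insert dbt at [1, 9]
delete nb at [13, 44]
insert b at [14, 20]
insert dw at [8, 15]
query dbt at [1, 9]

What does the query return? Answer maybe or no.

Step 1: insert dw at [8, 15] -> counters=[0,0,0,0,0,0,0,0,1,0,0,0,0,0,0,1,0,0,0,0,0,0,0,0,0,0,0,0,0,0,0,0,0,0,0,0,0,0,0,0,0,0,0,0,0,0,0]
Step 2: insert b at [14, 20] -> counters=[0,0,0,0,0,0,0,0,1,0,0,0,0,0,1,1,0,0,0,0,1,0,0,0,0,0,0,0,0,0,0,0,0,0,0,0,0,0,0,0,0,0,0,0,0,0,0]
Step 3: insert tze at [8, 15] -> counters=[0,0,0,0,0,0,0,0,2,0,0,0,0,0,1,2,0,0,0,0,1,0,0,0,0,0,0,0,0,0,0,0,0,0,0,0,0,0,0,0,0,0,0,0,0,0,0]
Step 4: insert nb at [13, 44] -> counters=[0,0,0,0,0,0,0,0,2,0,0,0,0,1,1,2,0,0,0,0,1,0,0,0,0,0,0,0,0,0,0,0,0,0,0,0,0,0,0,0,0,0,0,0,1,0,0]
Step 5: insert ya at [8, 13] -> counters=[0,0,0,0,0,0,0,0,3,0,0,0,0,2,1,2,0,0,0,0,1,0,0,0,0,0,0,0,0,0,0,0,0,0,0,0,0,0,0,0,0,0,0,0,1,0,0]
Step 6: insert f at [3, 27] -> counters=[0,0,0,1,0,0,0,0,3,0,0,0,0,2,1,2,0,0,0,0,1,0,0,0,0,0,0,1,0,0,0,0,0,0,0,0,0,0,0,0,0,0,0,0,1,0,0]
Step 7: insert aca at [4, 34] -> counters=[0,0,0,1,1,0,0,0,3,0,0,0,0,2,1,2,0,0,0,0,1,0,0,0,0,0,0,1,0,0,0,0,0,0,1,0,0,0,0,0,0,0,0,0,1,0,0]
Step 8: insert dbt at [1, 9] -> counters=[0,1,0,1,1,0,0,0,3,1,0,0,0,2,1,2,0,0,0,0,1,0,0,0,0,0,0,1,0,0,0,0,0,0,1,0,0,0,0,0,0,0,0,0,1,0,0]
Step 9: insert l at [24, 28] -> counters=[0,1,0,1,1,0,0,0,3,1,0,0,0,2,1,2,0,0,0,0,1,0,0,0,1,0,0,1,1,0,0,0,0,0,1,0,0,0,0,0,0,0,0,0,1,0,0]
Step 10: insert yv at [10, 16] -> counters=[0,1,0,1,1,0,0,0,3,1,1,0,0,2,1,2,1,0,0,0,1,0,0,0,1,0,0,1,1,0,0,0,0,0,1,0,0,0,0,0,0,0,0,0,1,0,0]
Step 11: insert f at [3, 27] -> counters=[0,1,0,2,1,0,0,0,3,1,1,0,0,2,1,2,1,0,0,0,1,0,0,0,1,0,0,2,1,0,0,0,0,0,1,0,0,0,0,0,0,0,0,0,1,0,0]
Step 12: insert yv at [10, 16] -> counters=[0,1,0,2,1,0,0,0,3,1,2,0,0,2,1,2,2,0,0,0,1,0,0,0,1,0,0,2,1,0,0,0,0,0,1,0,0,0,0,0,0,0,0,0,1,0,0]
Step 13: insert tze at [8, 15] -> counters=[0,1,0,2,1,0,0,0,4,1,2,0,0,2,1,3,2,0,0,0,1,0,0,0,1,0,0,2,1,0,0,0,0,0,1,0,0,0,0,0,0,0,0,0,1,0,0]
Step 14: insert tze at [8, 15] -> counters=[0,1,0,2,1,0,0,0,5,1,2,0,0,2,1,4,2,0,0,0,1,0,0,0,1,0,0,2,1,0,0,0,0,0,1,0,0,0,0,0,0,0,0,0,1,0,0]
Step 15: insert aca at [4, 34] -> counters=[0,1,0,2,2,0,0,0,5,1,2,0,0,2,1,4,2,0,0,0,1,0,0,0,1,0,0,2,1,0,0,0,0,0,2,0,0,0,0,0,0,0,0,0,1,0,0]
Step 16: insert dbt at [1, 9] -> counters=[0,2,0,2,2,0,0,0,5,2,2,0,0,2,1,4,2,0,0,0,1,0,0,0,1,0,0,2,1,0,0,0,0,0,2,0,0,0,0,0,0,0,0,0,1,0,0]
Step 17: delete nb at [13, 44] -> counters=[0,2,0,2,2,0,0,0,5,2,2,0,0,1,1,4,2,0,0,0,1,0,0,0,1,0,0,2,1,0,0,0,0,0,2,0,0,0,0,0,0,0,0,0,0,0,0]
Step 18: insert b at [14, 20] -> counters=[0,2,0,2,2,0,0,0,5,2,2,0,0,1,2,4,2,0,0,0,2,0,0,0,1,0,0,2,1,0,0,0,0,0,2,0,0,0,0,0,0,0,0,0,0,0,0]
Step 19: insert dw at [8, 15] -> counters=[0,2,0,2,2,0,0,0,6,2,2,0,0,1,2,5,2,0,0,0,2,0,0,0,1,0,0,2,1,0,0,0,0,0,2,0,0,0,0,0,0,0,0,0,0,0,0]
Query dbt: check counters[1]=2 counters[9]=2 -> maybe

Answer: maybe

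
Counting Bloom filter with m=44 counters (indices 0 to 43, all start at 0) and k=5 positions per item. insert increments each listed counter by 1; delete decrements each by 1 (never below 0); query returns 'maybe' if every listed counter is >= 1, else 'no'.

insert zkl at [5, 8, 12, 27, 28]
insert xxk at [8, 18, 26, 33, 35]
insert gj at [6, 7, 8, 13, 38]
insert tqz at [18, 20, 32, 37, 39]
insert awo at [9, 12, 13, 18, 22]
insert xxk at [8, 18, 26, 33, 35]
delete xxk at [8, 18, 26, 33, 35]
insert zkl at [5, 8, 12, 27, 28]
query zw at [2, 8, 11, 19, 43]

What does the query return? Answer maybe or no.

Step 1: insert zkl at [5, 8, 12, 27, 28] -> counters=[0,0,0,0,0,1,0,0,1,0,0,0,1,0,0,0,0,0,0,0,0,0,0,0,0,0,0,1,1,0,0,0,0,0,0,0,0,0,0,0,0,0,0,0]
Step 2: insert xxk at [8, 18, 26, 33, 35] -> counters=[0,0,0,0,0,1,0,0,2,0,0,0,1,0,0,0,0,0,1,0,0,0,0,0,0,0,1,1,1,0,0,0,0,1,0,1,0,0,0,0,0,0,0,0]
Step 3: insert gj at [6, 7, 8, 13, 38] -> counters=[0,0,0,0,0,1,1,1,3,0,0,0,1,1,0,0,0,0,1,0,0,0,0,0,0,0,1,1,1,0,0,0,0,1,0,1,0,0,1,0,0,0,0,0]
Step 4: insert tqz at [18, 20, 32, 37, 39] -> counters=[0,0,0,0,0,1,1,1,3,0,0,0,1,1,0,0,0,0,2,0,1,0,0,0,0,0,1,1,1,0,0,0,1,1,0,1,0,1,1,1,0,0,0,0]
Step 5: insert awo at [9, 12, 13, 18, 22] -> counters=[0,0,0,0,0,1,1,1,3,1,0,0,2,2,0,0,0,0,3,0,1,0,1,0,0,0,1,1,1,0,0,0,1,1,0,1,0,1,1,1,0,0,0,0]
Step 6: insert xxk at [8, 18, 26, 33, 35] -> counters=[0,0,0,0,0,1,1,1,4,1,0,0,2,2,0,0,0,0,4,0,1,0,1,0,0,0,2,1,1,0,0,0,1,2,0,2,0,1,1,1,0,0,0,0]
Step 7: delete xxk at [8, 18, 26, 33, 35] -> counters=[0,0,0,0,0,1,1,1,3,1,0,0,2,2,0,0,0,0,3,0,1,0,1,0,0,0,1,1,1,0,0,0,1,1,0,1,0,1,1,1,0,0,0,0]
Step 8: insert zkl at [5, 8, 12, 27, 28] -> counters=[0,0,0,0,0,2,1,1,4,1,0,0,3,2,0,0,0,0,3,0,1,0,1,0,0,0,1,2,2,0,0,0,1,1,0,1,0,1,1,1,0,0,0,0]
Query zw: check counters[2]=0 counters[8]=4 counters[11]=0 counters[19]=0 counters[43]=0 -> no

Answer: no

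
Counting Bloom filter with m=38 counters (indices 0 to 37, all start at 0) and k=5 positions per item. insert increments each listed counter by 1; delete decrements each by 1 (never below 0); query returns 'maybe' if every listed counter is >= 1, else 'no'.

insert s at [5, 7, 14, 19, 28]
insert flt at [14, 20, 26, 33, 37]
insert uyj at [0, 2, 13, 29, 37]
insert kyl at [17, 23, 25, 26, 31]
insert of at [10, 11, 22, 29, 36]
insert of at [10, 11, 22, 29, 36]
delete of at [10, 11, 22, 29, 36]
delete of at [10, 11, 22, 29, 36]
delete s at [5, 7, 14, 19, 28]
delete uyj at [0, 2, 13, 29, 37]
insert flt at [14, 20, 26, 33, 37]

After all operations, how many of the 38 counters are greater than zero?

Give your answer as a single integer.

Step 1: insert s at [5, 7, 14, 19, 28] -> counters=[0,0,0,0,0,1,0,1,0,0,0,0,0,0,1,0,0,0,0,1,0,0,0,0,0,0,0,0,1,0,0,0,0,0,0,0,0,0]
Step 2: insert flt at [14, 20, 26, 33, 37] -> counters=[0,0,0,0,0,1,0,1,0,0,0,0,0,0,2,0,0,0,0,1,1,0,0,0,0,0,1,0,1,0,0,0,0,1,0,0,0,1]
Step 3: insert uyj at [0, 2, 13, 29, 37] -> counters=[1,0,1,0,0,1,0,1,0,0,0,0,0,1,2,0,0,0,0,1,1,0,0,0,0,0,1,0,1,1,0,0,0,1,0,0,0,2]
Step 4: insert kyl at [17, 23, 25, 26, 31] -> counters=[1,0,1,0,0,1,0,1,0,0,0,0,0,1,2,0,0,1,0,1,1,0,0,1,0,1,2,0,1,1,0,1,0,1,0,0,0,2]
Step 5: insert of at [10, 11, 22, 29, 36] -> counters=[1,0,1,0,0,1,0,1,0,0,1,1,0,1,2,0,0,1,0,1,1,0,1,1,0,1,2,0,1,2,0,1,0,1,0,0,1,2]
Step 6: insert of at [10, 11, 22, 29, 36] -> counters=[1,0,1,0,0,1,0,1,0,0,2,2,0,1,2,0,0,1,0,1,1,0,2,1,0,1,2,0,1,3,0,1,0,1,0,0,2,2]
Step 7: delete of at [10, 11, 22, 29, 36] -> counters=[1,0,1,0,0,1,0,1,0,0,1,1,0,1,2,0,0,1,0,1,1,0,1,1,0,1,2,0,1,2,0,1,0,1,0,0,1,2]
Step 8: delete of at [10, 11, 22, 29, 36] -> counters=[1,0,1,0,0,1,0,1,0,0,0,0,0,1,2,0,0,1,0,1,1,0,0,1,0,1,2,0,1,1,0,1,0,1,0,0,0,2]
Step 9: delete s at [5, 7, 14, 19, 28] -> counters=[1,0,1,0,0,0,0,0,0,0,0,0,0,1,1,0,0,1,0,0,1,0,0,1,0,1,2,0,0,1,0,1,0,1,0,0,0,2]
Step 10: delete uyj at [0, 2, 13, 29, 37] -> counters=[0,0,0,0,0,0,0,0,0,0,0,0,0,0,1,0,0,1,0,0,1,0,0,1,0,1,2,0,0,0,0,1,0,1,0,0,0,1]
Step 11: insert flt at [14, 20, 26, 33, 37] -> counters=[0,0,0,0,0,0,0,0,0,0,0,0,0,0,2,0,0,1,0,0,2,0,0,1,0,1,3,0,0,0,0,1,0,2,0,0,0,2]
Final counters=[0,0,0,0,0,0,0,0,0,0,0,0,0,0,2,0,0,1,0,0,2,0,0,1,0,1,3,0,0,0,0,1,0,2,0,0,0,2] -> 9 nonzero

Answer: 9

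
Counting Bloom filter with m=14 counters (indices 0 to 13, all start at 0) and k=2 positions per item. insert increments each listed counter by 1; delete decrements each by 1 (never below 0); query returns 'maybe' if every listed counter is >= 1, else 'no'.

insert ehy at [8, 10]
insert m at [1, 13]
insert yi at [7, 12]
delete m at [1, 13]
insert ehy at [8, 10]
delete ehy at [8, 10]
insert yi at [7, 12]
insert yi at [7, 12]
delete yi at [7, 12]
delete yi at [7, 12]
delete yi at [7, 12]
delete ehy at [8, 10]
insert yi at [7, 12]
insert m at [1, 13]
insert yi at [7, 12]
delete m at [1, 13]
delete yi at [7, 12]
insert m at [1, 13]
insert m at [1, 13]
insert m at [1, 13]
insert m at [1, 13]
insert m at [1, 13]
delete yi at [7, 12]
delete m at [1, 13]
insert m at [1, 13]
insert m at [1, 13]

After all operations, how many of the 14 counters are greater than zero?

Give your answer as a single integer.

Step 1: insert ehy at [8, 10] -> counters=[0,0,0,0,0,0,0,0,1,0,1,0,0,0]
Step 2: insert m at [1, 13] -> counters=[0,1,0,0,0,0,0,0,1,0,1,0,0,1]
Step 3: insert yi at [7, 12] -> counters=[0,1,0,0,0,0,0,1,1,0,1,0,1,1]
Step 4: delete m at [1, 13] -> counters=[0,0,0,0,0,0,0,1,1,0,1,0,1,0]
Step 5: insert ehy at [8, 10] -> counters=[0,0,0,0,0,0,0,1,2,0,2,0,1,0]
Step 6: delete ehy at [8, 10] -> counters=[0,0,0,0,0,0,0,1,1,0,1,0,1,0]
Step 7: insert yi at [7, 12] -> counters=[0,0,0,0,0,0,0,2,1,0,1,0,2,0]
Step 8: insert yi at [7, 12] -> counters=[0,0,0,0,0,0,0,3,1,0,1,0,3,0]
Step 9: delete yi at [7, 12] -> counters=[0,0,0,0,0,0,0,2,1,0,1,0,2,0]
Step 10: delete yi at [7, 12] -> counters=[0,0,0,0,0,0,0,1,1,0,1,0,1,0]
Step 11: delete yi at [7, 12] -> counters=[0,0,0,0,0,0,0,0,1,0,1,0,0,0]
Step 12: delete ehy at [8, 10] -> counters=[0,0,0,0,0,0,0,0,0,0,0,0,0,0]
Step 13: insert yi at [7, 12] -> counters=[0,0,0,0,0,0,0,1,0,0,0,0,1,0]
Step 14: insert m at [1, 13] -> counters=[0,1,0,0,0,0,0,1,0,0,0,0,1,1]
Step 15: insert yi at [7, 12] -> counters=[0,1,0,0,0,0,0,2,0,0,0,0,2,1]
Step 16: delete m at [1, 13] -> counters=[0,0,0,0,0,0,0,2,0,0,0,0,2,0]
Step 17: delete yi at [7, 12] -> counters=[0,0,0,0,0,0,0,1,0,0,0,0,1,0]
Step 18: insert m at [1, 13] -> counters=[0,1,0,0,0,0,0,1,0,0,0,0,1,1]
Step 19: insert m at [1, 13] -> counters=[0,2,0,0,0,0,0,1,0,0,0,0,1,2]
Step 20: insert m at [1, 13] -> counters=[0,3,0,0,0,0,0,1,0,0,0,0,1,3]
Step 21: insert m at [1, 13] -> counters=[0,4,0,0,0,0,0,1,0,0,0,0,1,4]
Step 22: insert m at [1, 13] -> counters=[0,5,0,0,0,0,0,1,0,0,0,0,1,5]
Step 23: delete yi at [7, 12] -> counters=[0,5,0,0,0,0,0,0,0,0,0,0,0,5]
Step 24: delete m at [1, 13] -> counters=[0,4,0,0,0,0,0,0,0,0,0,0,0,4]
Step 25: insert m at [1, 13] -> counters=[0,5,0,0,0,0,0,0,0,0,0,0,0,5]
Step 26: insert m at [1, 13] -> counters=[0,6,0,0,0,0,0,0,0,0,0,0,0,6]
Final counters=[0,6,0,0,0,0,0,0,0,0,0,0,0,6] -> 2 nonzero

Answer: 2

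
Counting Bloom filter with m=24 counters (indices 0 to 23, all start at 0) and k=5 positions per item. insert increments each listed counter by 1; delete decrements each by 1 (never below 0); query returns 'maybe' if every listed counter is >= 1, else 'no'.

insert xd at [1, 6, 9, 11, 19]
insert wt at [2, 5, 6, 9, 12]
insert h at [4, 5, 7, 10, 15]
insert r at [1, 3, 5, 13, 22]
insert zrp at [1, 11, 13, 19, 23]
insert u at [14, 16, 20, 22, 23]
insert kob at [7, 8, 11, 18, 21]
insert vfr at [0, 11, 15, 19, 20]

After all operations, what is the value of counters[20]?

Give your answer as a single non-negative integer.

Step 1: insert xd at [1, 6, 9, 11, 19] -> counters=[0,1,0,0,0,0,1,0,0,1,0,1,0,0,0,0,0,0,0,1,0,0,0,0]
Step 2: insert wt at [2, 5, 6, 9, 12] -> counters=[0,1,1,0,0,1,2,0,0,2,0,1,1,0,0,0,0,0,0,1,0,0,0,0]
Step 3: insert h at [4, 5, 7, 10, 15] -> counters=[0,1,1,0,1,2,2,1,0,2,1,1,1,0,0,1,0,0,0,1,0,0,0,0]
Step 4: insert r at [1, 3, 5, 13, 22] -> counters=[0,2,1,1,1,3,2,1,0,2,1,1,1,1,0,1,0,0,0,1,0,0,1,0]
Step 5: insert zrp at [1, 11, 13, 19, 23] -> counters=[0,3,1,1,1,3,2,1,0,2,1,2,1,2,0,1,0,0,0,2,0,0,1,1]
Step 6: insert u at [14, 16, 20, 22, 23] -> counters=[0,3,1,1,1,3,2,1,0,2,1,2,1,2,1,1,1,0,0,2,1,0,2,2]
Step 7: insert kob at [7, 8, 11, 18, 21] -> counters=[0,3,1,1,1,3,2,2,1,2,1,3,1,2,1,1,1,0,1,2,1,1,2,2]
Step 8: insert vfr at [0, 11, 15, 19, 20] -> counters=[1,3,1,1,1,3,2,2,1,2,1,4,1,2,1,2,1,0,1,3,2,1,2,2]
Final counters=[1,3,1,1,1,3,2,2,1,2,1,4,1,2,1,2,1,0,1,3,2,1,2,2] -> counters[20]=2

Answer: 2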